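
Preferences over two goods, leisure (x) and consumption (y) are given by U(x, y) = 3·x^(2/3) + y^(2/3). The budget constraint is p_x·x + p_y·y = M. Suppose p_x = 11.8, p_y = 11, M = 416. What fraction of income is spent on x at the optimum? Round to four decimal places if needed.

share on x = 0.9591

From the CES first-order condition, 3·(y/x)^(1/3) = p_x/p_y.
Solve for the ratio: y/x = [(1/3)·p_x/p_y]^(3).
Substitute y = (y/x)·x into the budget: x* = M/(p_x + p_y·(y/x)).
Numerically y/x = 0.04572, so x* = 416/(11.8 + 11·0.04572) = 33.8131 and y* = 0.04572·33.8131 = 1.5459.
Expenditure on x: 11.8·33.8131 = 398.9948; share = 0.9591.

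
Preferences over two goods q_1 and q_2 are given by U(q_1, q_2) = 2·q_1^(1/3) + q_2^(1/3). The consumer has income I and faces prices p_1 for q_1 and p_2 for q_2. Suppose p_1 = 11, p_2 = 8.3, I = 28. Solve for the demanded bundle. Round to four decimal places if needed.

q_1* = 1.8091, q_2* = 0.9759

MU_q_1 ∝ 2·q_1^(-2/3), MU_q_2 ∝ q_2^(-2/3), so MRS = 2·(q_2/q_1)^(2/3) = p_1/p_2.
Hence q_2/q_1 = ((1/2)·p_1/p_2)^(1/(2/3)), i.e. raised to the 1.5 power.
With the ratio pinned down, the budget gives q_1* = I/(p_1 + p_2·(q_2/q_1)) and q_2* = (q_2/q_1)·q_1*.
Numerically q_2/q_1 = 0.53942, so q_1* = 28/(11 + 8.3·0.53942) = 1.8091 and q_2* = 0.53942·1.8091 = 0.9759.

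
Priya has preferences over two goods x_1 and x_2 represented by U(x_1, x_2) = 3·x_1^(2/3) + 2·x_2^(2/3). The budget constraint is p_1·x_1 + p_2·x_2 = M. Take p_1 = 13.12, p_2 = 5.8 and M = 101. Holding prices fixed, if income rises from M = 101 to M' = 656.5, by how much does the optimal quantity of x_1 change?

MU_x_1 ∝ 3·x_1^(-1/3), MU_x_2 ∝ 2·x_2^(-1/3), so MRS = (3/2)·(x_2/x_1)^(1/3) = p_1/p_2.
Solve for the ratio: x_2/x_1 = [(2/3)·p_1/p_2]^(3).
Substitute x_2 = (x_2/x_1)·x_1 into the budget: x_1* = M/(p_1 + p_2·(x_2/x_1)).
Numerically x_2/x_1 = 3.429602, so x_1* = 101/(13.12 + 5.8·3.429602) = 3.0595.
At M' = 656.5: x_1* = 19.8869. Change: 19.8869 − 3.0595 = 16.8274.

Δx_1* = 16.8274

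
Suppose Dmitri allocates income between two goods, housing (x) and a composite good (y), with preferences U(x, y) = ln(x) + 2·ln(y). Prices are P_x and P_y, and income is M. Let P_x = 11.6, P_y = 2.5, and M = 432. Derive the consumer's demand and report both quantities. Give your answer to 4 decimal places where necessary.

x* = 12.4138, y* = 115.2

Tangency: MRS = (1/2)·y/x = P_x/P_y.
So P_y·y = 2·P_x·x; combined with the budget, a share 1/3 of income goes to x.
Demand: x*(P_x,P_y,M) = 1/3·M/P_x and y* = 2/3·M/P_y.
At P_x=11.6, P_y=2.5, M=432: x* = 1/3·432/11.6 = 12.4138, y* = 115.2.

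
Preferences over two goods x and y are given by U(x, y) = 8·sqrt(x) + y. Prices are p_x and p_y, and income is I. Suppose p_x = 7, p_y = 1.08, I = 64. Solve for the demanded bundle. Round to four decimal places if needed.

Set MRS = p_x/p_y: 4·x^(−1/2) = p_x/p_y.
Solve: √x = 4·p_y/p_x, so x*(p_x,p_y) = (4·p_y/p_x)², and y* = (I − p_x·x*)/p_y.
Plugging in: x* = (4·1.08/7)² = 0.3809, y* = 56.7907.

x* = 0.3809, y* = 56.7907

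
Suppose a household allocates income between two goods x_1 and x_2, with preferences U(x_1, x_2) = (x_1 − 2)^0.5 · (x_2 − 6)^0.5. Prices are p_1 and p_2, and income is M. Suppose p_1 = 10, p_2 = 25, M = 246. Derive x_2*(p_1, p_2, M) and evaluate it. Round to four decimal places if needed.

This is Cobb-Douglas in (x_1−2, x_2−6): tangency gives 0.5·p_2·(x_2−6) = 0.5·p_1·(x_1−2).
After buying the subsistence bundle (2, 6), a share 0.5 of the remaining income goes to x_1: x_1* = 2 + 0.5·(M − 2p_1 − 6p_2)/p_1.
Discretionary income = 246 − 2·10 − 6·25 = 76; x_2* = 6 + 0.5·76/25 = 7.52.

x_2* = 7.52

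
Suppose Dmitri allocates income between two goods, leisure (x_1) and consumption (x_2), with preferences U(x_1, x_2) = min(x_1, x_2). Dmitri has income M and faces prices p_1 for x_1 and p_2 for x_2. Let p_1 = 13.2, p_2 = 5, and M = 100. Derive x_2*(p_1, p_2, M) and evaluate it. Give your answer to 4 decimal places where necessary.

Leontief preferences: the optimum is at the kink where x_1/1 = x_2/1, i.e. x_2 = x_1.
Budget: p_1·x_1 + p_2·x_1 = M, so (p_1 + p_2)·x_1 = M.
Demand: x_1*(p_1,p_2,M) = M/(p_1 + p_2), x_2* = M/(p_1 + p_2).
Here 13.2 + 5 = 18.2, giving x_2* = 5.4945.

x_2* = 5.4945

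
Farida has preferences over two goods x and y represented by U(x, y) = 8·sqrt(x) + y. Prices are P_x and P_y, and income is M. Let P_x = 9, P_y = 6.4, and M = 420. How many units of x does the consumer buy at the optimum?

Set MRS = P_x/P_y: 4·x^(−1/2) = P_x/P_y.
Solve: √x = 4·P_y/P_x, so x*(P_x,P_y) = (4·P_y/P_x)², and y* = (M − P_x·x*)/P_y.
Plugging in: x* = (4·6.4/9)² = 8.0909.

x* = 8.0909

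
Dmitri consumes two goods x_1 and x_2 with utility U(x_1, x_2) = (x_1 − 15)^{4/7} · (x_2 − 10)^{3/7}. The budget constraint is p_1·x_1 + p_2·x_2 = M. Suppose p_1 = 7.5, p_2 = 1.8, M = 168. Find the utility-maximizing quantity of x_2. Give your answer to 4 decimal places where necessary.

This is Cobb-Douglas in (x_1−15, x_2−10): tangency gives 4/7·p_2·(x_2−10) = 3/7·p_1·(x_1−15).
After buying the subsistence bundle (15, 10), a share 4/7 of the remaining income goes to x_1: x_1* = 15 + 4/7·(M − 15p_1 − 10p_2)/p_1.
Discretionary income = 168 − 15·7.5 − 10·1.8 = 37.5; x_2* = 10 + 3/7·37.5/1.8 = 18.9286.

x_2* = 18.9286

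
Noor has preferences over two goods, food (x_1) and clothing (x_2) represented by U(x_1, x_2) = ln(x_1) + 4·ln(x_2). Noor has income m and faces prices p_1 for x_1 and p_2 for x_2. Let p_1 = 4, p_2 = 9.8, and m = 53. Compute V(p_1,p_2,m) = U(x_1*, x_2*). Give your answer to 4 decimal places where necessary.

Demand: x_1*(p_1,p_2,m) = 0.2·m/p_1 and x_2* = 0.8·m/p_2.
At p_1=4, p_2=9.8, m=53: x_1* = 0.2·53/4 = 2.65, x_2* = 4.3265.
Utility at the optimum: U(2.65, 4.3265) = 6.8336.

V = 6.8336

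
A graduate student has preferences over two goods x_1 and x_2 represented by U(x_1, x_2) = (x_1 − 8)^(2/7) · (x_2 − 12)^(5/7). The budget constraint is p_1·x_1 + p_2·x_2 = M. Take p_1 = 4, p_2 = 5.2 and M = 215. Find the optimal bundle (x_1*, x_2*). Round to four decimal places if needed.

After buying the subsistence bundle (8, 12), a share 2/7 of the remaining income goes to x_1: x_1* = 8 + 2/7·(M − 8p_1 − 12p_2)/p_1.
Discretionary income = 215 − 8·4 − 12·5.2 = 120.6; x_1* = 8 + 2/7·120.6/4 = 16.6143; x_2* = 12 + 5/7·120.6/5.2 = 28.5659.

x_1* = 16.6143, x_2* = 28.5659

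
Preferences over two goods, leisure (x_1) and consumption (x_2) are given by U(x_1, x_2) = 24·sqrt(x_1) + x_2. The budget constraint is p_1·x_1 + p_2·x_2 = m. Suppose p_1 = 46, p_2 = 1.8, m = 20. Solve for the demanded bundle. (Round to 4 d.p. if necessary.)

Set MRS = p_1/p_2: 12·x_1^(−1/2) = p_1/p_2.
Solve: √x_1 = 12·p_2/p_1, so x_1*(p_1,p_2) = (12·p_2/p_1)², and x_2* = (m − p_1·x_1*)/p_2.
Plugging in: x_1* = (12·1.8/46)² = 0.2205, x_2* = 5.4763.

x_1* = 0.2205, x_2* = 5.4763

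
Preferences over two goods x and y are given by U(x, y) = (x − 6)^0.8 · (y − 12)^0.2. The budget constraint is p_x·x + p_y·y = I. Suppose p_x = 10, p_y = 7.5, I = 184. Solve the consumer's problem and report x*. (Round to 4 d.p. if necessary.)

x* = 8.72

MRS = 4·(y−12)/(x−6). Tangency with p_x/p_y gives y−12 = (1/4)·(p_x/p_y)·(x−6).
After buying the subsistence bundle (6, 12), a share 0.8 of the remaining income goes to x: x* = 6 + 0.8·(I − 6p_x − 12p_y)/p_x.
Discretionary income = 184 − 6·10 − 12·7.5 = 34; x* = 6 + 0.8·34/10 = 8.72.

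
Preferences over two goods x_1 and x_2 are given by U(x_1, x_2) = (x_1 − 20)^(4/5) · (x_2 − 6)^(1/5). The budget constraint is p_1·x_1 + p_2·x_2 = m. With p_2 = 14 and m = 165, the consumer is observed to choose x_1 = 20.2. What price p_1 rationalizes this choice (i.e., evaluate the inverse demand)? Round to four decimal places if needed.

MRS = 4·(x_2−6)/(x_1−20). Tangency with p_1/p_2 gives x_2−6 = (1/4)·(p_1/p_2)·(x_1−20).
After buying the subsistence bundle (20, 6), a share 0.8 of the remaining income goes to x_1: x_1* = 20 + 0.8·(m − 20p_1 − 6p_2)/p_1.
Set x_1* = 20.2 in the demand function and solve for p_1: p_1 = 4.

p_1 = 4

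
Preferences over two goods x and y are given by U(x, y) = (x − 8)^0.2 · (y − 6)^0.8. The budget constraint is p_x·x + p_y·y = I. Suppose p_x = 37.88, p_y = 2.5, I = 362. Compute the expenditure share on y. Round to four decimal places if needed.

share on y = 0.1386

This is Cobb-Douglas in (x−8, y−6): tangency gives 0.2·p_y·(y−6) = 0.8·p_x·(x−8).
After buying the subsistence bundle (8, 6), a share 0.2 of the remaining income goes to x: x* = 8 + 0.2·(I − 8p_x − 6p_y)/p_x.
Discretionary income = 362 − 8·37.88 − 6·2.5 = 43.96; x* = 8 + 0.2·43.96/37.88 = 8.2321; y* = 6 + 0.8·43.96/2.5 = 20.0672.
Expenditure on y: 2.5·20.0672 = 50.168; share = 0.1386.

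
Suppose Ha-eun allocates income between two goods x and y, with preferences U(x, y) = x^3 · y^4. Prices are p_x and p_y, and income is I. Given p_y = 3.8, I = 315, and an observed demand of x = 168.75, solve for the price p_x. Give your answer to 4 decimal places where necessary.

MU_x/MU_y = (3·y)/(4·x); tangency sets this equal to p_x/p_y.
Rearranging, p_y·y = (4/3)·p_x·x. Substituting into the budget gives p_x·x·(1 + (4/3)) = I.
Demand: x*(p_x,p_y,I) = 3/7·I/p_x and y* = 4/7·I/p_y.
Set x* = 168.75 in the demand function and solve for p_x: p_x = 0.8.

p_x = 0.8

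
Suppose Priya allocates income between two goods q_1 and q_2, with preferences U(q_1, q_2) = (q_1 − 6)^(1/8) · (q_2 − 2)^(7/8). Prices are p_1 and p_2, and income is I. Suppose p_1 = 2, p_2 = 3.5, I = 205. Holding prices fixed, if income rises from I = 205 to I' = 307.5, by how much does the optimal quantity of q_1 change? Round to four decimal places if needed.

Δq_1* = 6.4062

MRS = (1/7)·(q_2−2)/(q_1−6). Tangency with p_1/p_2 gives q_2−2 = 7·(p_1/p_2)·(q_1−6).
After buying the subsistence bundle (6, 2), a share 0.125 of the remaining income goes to q_1: q_1* = 6 + 0.125·(I − 6p_1 − 2p_2)/p_1.
Discretionary income = 205 − 6·2 − 2·3.5 = 186; q_1* = 6 + 0.125·186/2 = 17.625.
At I' = 307.5: q_1* = 24.0312. Change: 24.0312 − 17.625 = 6.4062.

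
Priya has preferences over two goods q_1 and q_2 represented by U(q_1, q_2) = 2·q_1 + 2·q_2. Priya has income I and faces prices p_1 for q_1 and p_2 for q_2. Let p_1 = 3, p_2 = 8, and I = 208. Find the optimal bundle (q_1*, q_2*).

q_1* = 69.3333, q_2* = 0

q_1 gives more utility per dollar, so spend all income on q_1: q_1* = I/p_1, q_2* = 0.
Numerically: q_1* = 69.3333, q_2* = 0.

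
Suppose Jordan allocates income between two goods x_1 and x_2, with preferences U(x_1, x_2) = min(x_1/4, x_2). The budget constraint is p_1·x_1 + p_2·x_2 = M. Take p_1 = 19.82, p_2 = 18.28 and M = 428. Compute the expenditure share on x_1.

share on x_1 = 0.8126

Demand: x_1*(p_1,p_2,M) = 4·M/(4·p_1 + p_2), x_2* = M/(4·p_1 + p_2).
Here 4·19.82 + 18.28 = 97.56, giving x_1* = 17.5482 and x_2* = 4.387.
Expenditure on x_1: 19.82·17.5482 = 347.8048; share = 0.8126.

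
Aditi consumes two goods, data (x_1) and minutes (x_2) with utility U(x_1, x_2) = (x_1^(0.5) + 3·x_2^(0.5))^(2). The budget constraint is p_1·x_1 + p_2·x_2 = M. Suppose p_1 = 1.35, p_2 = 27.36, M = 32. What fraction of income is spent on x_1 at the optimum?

share on x_1 = 0.6925

From the CES first-order condition, (1/3)·(x_2/x_1)^(0.5) = p_1/p_2.
Hence x_2/x_1 = (3·p_1/p_2)^(1/(0.5)), i.e. raised to the 2 power.
Substitute x_2 = (x_2/x_1)·x_1 into the budget: x_1* = M/(p_1 + p_2·(x_2/x_1)).
Numerically x_2/x_1 = 0.021912, so x_1* = 32/(1.35 + 27.36·0.021912) = 16.4144 and x_2* = 0.021912·16.4144 = 0.3597.
Expenditure on x_1: 1.35·16.4144 = 22.1595; share = 0.6925.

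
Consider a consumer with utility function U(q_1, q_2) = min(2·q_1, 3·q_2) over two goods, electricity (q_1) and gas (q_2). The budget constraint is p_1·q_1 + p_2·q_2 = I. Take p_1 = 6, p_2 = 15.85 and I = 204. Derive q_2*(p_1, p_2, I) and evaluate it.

q_2* = 8.2093

Leontief preferences: the optimum is at the kink where q_1/3 = q_2/2, i.e. q_2 = (2/3)·q_1.
Budget: p_1·q_1 + p_2·(2/3)·q_1 = I, so (3·p_1 + 2·p_2)·q_1 = 3·I.
Demand: q_1*(p_1,p_2,I) = 3·I/(3·p_1 + 2·p_2), q_2* = 2·I/(3·p_1 + 2·p_2).
Here 3·6 + 2·15.85 = 49.7, giving q_2* = 8.2093.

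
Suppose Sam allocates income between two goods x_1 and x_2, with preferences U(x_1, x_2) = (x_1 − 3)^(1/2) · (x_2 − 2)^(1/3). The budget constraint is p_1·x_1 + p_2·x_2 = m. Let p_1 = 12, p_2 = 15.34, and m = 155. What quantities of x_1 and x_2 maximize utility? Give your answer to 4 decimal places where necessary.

x_1* = 7.416, x_2* = 4.303

Let x_1' = x_1−3, x_2' = x_2−2. MRS = (3/2)·x_2'/x_1' = p_1/p_2.
Substituting into the budget: x_1* = 3 + 0.6·(m − 3·p_1 − 2·p_2)/p_1, and x_2* = 2 + 0.4·(…)/p_2.
Discretionary income = 155 − 3·12 − 2·15.34 = 88.32; x_1* = 3 + 0.6·88.32/12 = 7.416; x_2* = 2 + 0.4·88.32/15.34 = 4.303.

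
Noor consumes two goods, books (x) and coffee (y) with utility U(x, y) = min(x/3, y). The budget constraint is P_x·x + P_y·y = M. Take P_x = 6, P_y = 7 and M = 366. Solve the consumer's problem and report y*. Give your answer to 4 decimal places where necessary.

With perfect complements, no substitution: consume in ratio x:y = 3:1.
Budget: P_x·x + P_y·(1/3)·x = M, so (3·P_x + P_y)·x = 3·M.
Demand: x*(P_x,P_y,M) = 3·M/(3·P_x + P_y), y* = M/(3·P_x + P_y).
Here 3·6 + 7 = 25, giving y* = 14.64.

y* = 14.64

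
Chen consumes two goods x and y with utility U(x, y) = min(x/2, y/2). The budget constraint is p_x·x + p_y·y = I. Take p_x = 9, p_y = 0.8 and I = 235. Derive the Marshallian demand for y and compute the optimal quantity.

y* = 23.9796

Demand: x*(p_x,p_y,I) = 2·I/(2·p_x + 2·p_y), y* = 2·I/(2·p_x + 2·p_y).
Here 2·9 + 2·0.8 = 19.6, giving y* = 23.9796.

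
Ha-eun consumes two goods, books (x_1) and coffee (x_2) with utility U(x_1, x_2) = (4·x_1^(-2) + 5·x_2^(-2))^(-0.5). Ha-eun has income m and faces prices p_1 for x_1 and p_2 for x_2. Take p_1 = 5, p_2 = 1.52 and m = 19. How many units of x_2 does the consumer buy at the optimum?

x_2* = 4.094

From the CES first-order condition, (4/5)·(x_2/x_1)^(3) = p_1/p_2.
Hence x_2/x_1 = ((5/4)·p_1/p_2)^(1/(3)), i.e. raised to the 1/3 power.
Substitute x_2 = (x_2/x_1)·x_1 into the budget: x_1* = m/(p_1 + p_2·(x_2/x_1)).
Numerically x_2/x_1 = 1.60206, so x_1* = 19/(5 + 1.52·1.60206) = 2.5554 and x_2* = 1.60206·2.5554 = 4.094.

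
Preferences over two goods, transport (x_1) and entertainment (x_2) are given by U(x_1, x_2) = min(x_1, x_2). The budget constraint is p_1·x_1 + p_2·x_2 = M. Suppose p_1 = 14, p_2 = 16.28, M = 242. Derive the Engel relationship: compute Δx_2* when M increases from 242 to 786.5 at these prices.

Δx_2* = 17.9822

Here 14 + 16.28 = 30.28, giving x_2* = 7.9921.
At M' = 786.5: x_2* = 25.9742. Change: 25.9742 − 7.9921 = 17.9822.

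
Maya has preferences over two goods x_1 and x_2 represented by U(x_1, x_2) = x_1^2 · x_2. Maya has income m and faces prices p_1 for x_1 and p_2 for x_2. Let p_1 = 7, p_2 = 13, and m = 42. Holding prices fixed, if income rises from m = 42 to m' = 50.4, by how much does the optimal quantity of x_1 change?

MU_x_1/MU_x_2 = (2·x_2)/(x_1); tangency sets this equal to p_1/p_2.
So 2·p_2·x_2 = p_1·x_1; combined with the budget, a share 2/3 of income goes to x_1.
Demand: x_1*(p_1,p_2,m) = 2/3·m/p_1 and x_2* = 1/3·m/p_2.
At p_1=7, p_2=13, m=42: x_1* = 2/3·42/7 = 4.
At m' = 50.4: x_1* = 4.8. Change: 4.8 − 4 = 0.8.

Δx_1* = 0.8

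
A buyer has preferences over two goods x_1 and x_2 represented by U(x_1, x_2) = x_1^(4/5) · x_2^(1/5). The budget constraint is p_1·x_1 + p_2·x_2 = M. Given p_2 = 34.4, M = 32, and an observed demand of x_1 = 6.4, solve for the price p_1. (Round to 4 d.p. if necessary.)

Tangency: MRS = 4·x_2/x_1 = p_1/p_2.
Rearranging, p_2·x_2 = (1/4)·p_1·x_1. Substituting into the budget gives p_1·x_1·(1 + (1/4)) = M.
Demand: x_1*(p_1,p_2,M) = 0.8·M/p_1 and x_2* = 0.2·M/p_2.
Set x_1* = 6.4 in the demand function and solve for p_1: p_1 = 4.

p_1 = 4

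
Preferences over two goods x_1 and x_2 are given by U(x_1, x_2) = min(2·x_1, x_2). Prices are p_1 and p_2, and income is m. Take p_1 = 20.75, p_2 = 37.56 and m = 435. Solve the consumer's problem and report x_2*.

x_2* = 9.0748

Leontief preferences: the optimum is at the kink where x_1/1 = x_2/2, i.e. x_2 = 2·x_1.
Budget: p_1·x_1 + p_2·2·x_1 = m, so (p_1 + 2·p_2)·x_1 = m.
Demand: x_1*(p_1,p_2,m) = m/(p_1 + 2·p_2), x_2* = 2·m/(p_1 + 2·p_2).
Here 20.75 + 2·37.56 = 95.87, giving x_2* = 9.0748.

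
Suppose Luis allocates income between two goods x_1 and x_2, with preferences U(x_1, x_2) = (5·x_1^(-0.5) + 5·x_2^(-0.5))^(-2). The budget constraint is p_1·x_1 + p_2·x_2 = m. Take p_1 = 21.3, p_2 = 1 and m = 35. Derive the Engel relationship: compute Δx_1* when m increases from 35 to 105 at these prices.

MRS = MU_x_1/MU_x_2 = (x_2/x_1)^(1.5). Set equal to p_1/p_2.
Hence x_2/x_1 = (p_1/p_2)^(1/(1.5)), i.e. raised to the 2/3 power.
With the ratio pinned down, the budget gives x_1* = m/(p_1 + p_2·(x_2/x_1)) and x_2* = (x_2/x_1)·x_1*.
Numerically x_2/x_1 = 7.683983, so x_1* = 35/(21.3 + 1·7.683983) = 1.2076.
At m' = 105: x_1* = 3.6227. Change: 3.6227 − 1.2076 = 2.4151.

Δx_1* = 2.4151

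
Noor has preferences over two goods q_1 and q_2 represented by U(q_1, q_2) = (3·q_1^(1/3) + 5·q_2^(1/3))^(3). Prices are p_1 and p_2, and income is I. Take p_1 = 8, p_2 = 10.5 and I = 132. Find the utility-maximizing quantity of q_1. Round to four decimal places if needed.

From the CES first-order condition, (3/5)·(q_2/q_1)^(2/3) = p_1/p_2.
Solve for the ratio: q_2/q_1 = [(5/3)·p_1/p_2]^(1.5).
Substitute q_2 = (q_2/q_1)·q_1 into the budget: q_1* = I/(p_1 + p_2·(q_2/q_1)).
Numerically q_2/q_1 = 1.430949, so q_1* = 132/(8 + 10.5·1.430949) = 5.7329.

q_1* = 5.7329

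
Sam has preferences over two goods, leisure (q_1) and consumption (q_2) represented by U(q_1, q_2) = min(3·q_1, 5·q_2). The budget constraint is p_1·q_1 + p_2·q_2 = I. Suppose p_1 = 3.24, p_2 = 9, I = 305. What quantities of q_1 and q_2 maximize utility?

Leontief preferences: the optimum is at the kink where q_1/5 = q_2/3, i.e. q_2 = (3/5)·q_1.
Budget: p_1·q_1 + p_2·(3/5)·q_1 = I, so (5·p_1 + 3·p_2)·q_1 = 5·I.
Demand: q_1*(p_1,p_2,I) = 5·I/(5·p_1 + 3·p_2), q_2* = 3·I/(5·p_1 + 3·p_2).
Here 5·3.24 + 3·9 = 43.2, giving q_1* = 35.3009 and q_2* = 21.1806.

q_1* = 35.3009, q_2* = 21.1806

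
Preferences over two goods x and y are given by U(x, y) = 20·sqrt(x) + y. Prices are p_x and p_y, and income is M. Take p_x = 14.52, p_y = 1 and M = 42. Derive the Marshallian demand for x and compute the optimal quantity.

MU_x = 10/√x, MU_y = 1. Tangency: 10/√x = p_x/p_y.
Thus x* = (10·p_y/p_x)² — independent of M — with the rest of income spent on y.
Plugging in: x* = (10·1/14.52)² = 0.4743.

x* = 0.4743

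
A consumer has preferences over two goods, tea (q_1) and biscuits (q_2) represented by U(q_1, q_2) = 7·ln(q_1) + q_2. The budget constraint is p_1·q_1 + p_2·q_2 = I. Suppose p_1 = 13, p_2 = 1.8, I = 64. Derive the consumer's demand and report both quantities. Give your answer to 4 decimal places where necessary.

MU_q_1 = 7/q_1, MU_q_2 = 1. Tangency: 7/q_1 = p_1/p_2.
So q_1*(p_1,p_2) = 7·p_2/p_1, independent of income; and q_2* = (I − 7·p_2)/p_2.
At the given prices: q_1* = 7·1.8/13 = 0.9692, and q_2* = 28.5556.

q_1* = 0.9692, q_2* = 28.5556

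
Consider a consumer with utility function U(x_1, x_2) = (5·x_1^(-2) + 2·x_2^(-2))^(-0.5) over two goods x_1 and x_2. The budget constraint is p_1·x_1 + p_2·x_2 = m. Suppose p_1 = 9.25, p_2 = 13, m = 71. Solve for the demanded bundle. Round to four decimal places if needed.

MRS = MU_x_1/MU_x_2 = (5/2)·(x_2/x_1)^(3). Set equal to p_1/p_2.
Solve for the ratio: x_2/x_1 = [(2/5)·p_1/p_2]^(1/3).
With the ratio pinned down, the budget gives x_1* = m/(p_1 + p_2·(x_2/x_1)) and x_2* = (x_2/x_1)·x_1*.
Numerically x_2/x_1 = 0.657788, so x_1* = 71/(9.25 + 13·0.657788) = 3.9885 and x_2* = 0.657788·3.9885 = 2.6236.

x_1* = 3.9885, x_2* = 2.6236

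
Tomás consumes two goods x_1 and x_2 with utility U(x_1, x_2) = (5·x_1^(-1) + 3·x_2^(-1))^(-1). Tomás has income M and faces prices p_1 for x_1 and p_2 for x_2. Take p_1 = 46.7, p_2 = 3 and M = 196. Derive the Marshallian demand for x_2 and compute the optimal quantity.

x_2* = 10.7217

MRS = MU_x_1/MU_x_2 = (5/3)·(x_2/x_1)^(2). Set equal to p_1/p_2.
Hence x_2/x_1 = ((3/5)·p_1/p_2)^(1/(2)), i.e. raised to the 0.5 power.
With the ratio pinned down, the budget gives x_1* = M/(p_1 + p_2·(x_2/x_1)) and x_2* = (x_2/x_1)·x_1*.
Numerically x_2/x_1 = 3.056141, so x_1* = 196/(46.7 + 3·3.056141) = 3.5082 and x_2* = 3.056141·3.5082 = 10.7217.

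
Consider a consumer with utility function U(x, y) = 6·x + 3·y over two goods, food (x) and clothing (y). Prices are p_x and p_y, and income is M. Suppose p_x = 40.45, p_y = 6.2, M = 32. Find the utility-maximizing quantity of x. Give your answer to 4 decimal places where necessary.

y gives more utility per dollar, so spend all income on y: y* = M/p_y, x* = 0.
Numerically: x* = 0, y* = 5.1613.

x* = 0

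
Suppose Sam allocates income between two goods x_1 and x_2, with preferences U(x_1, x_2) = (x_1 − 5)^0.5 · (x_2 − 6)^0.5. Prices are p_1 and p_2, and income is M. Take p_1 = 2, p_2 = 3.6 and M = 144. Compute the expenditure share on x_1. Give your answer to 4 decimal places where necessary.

share on x_1 = 0.4597

MRS = (x_2−6)/(x_1−5). Tangency with p_1/p_2 gives x_2−6 = (p_1/p_2)·(x_1−5).
After buying the subsistence bundle (5, 6), a share 0.5 of the remaining income goes to x_1: x_1* = 5 + 0.5·(M − 5p_1 − 6p_2)/p_1.
Discretionary income = 144 − 5·2 − 6·3.6 = 112.4; x_1* = 5 + 0.5·112.4/2 = 33.1; x_2* = 6 + 0.5·112.4/3.6 = 21.6111.
Expenditure on x_1: 2·33.1 = 66.2; share = 0.4597.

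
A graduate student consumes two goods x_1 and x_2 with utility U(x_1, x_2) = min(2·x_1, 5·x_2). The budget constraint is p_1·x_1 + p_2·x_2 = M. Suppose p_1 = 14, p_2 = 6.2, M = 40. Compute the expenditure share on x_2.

With perfect complements, no substitution: consume in ratio x_1:x_2 = 5:2.
Budget: p_1·x_1 + p_2·(2/5)·x_1 = M, so (5·p_1 + 2·p_2)·x_1 = 5·M.
Demand: x_1*(p_1,p_2,M) = 5·M/(5·p_1 + 2·p_2), x_2* = 2·M/(5·p_1 + 2·p_2).
Here 5·14 + 2·6.2 = 82.4, giving x_1* = 2.4272 and x_2* = 0.9709.
Expenditure on x_2: 6.2·0.9709 = 6.0194; share = 0.1505.

share on x_2 = 0.1505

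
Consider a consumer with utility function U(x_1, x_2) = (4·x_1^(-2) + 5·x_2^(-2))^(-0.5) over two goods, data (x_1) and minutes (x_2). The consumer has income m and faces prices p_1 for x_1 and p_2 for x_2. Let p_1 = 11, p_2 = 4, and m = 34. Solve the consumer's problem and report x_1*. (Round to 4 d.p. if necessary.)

MRS = MU_x_1/MU_x_2 = (4/5)·(x_2/x_1)^(3). Set equal to p_1/p_2.
Solve for the ratio: x_2/x_1 = [(5/4)·p_1/p_2]^(1/3).
With the ratio pinned down, the budget gives x_1* = m/(p_1 + p_2·(x_2/x_1)) and x_2* = (x_2/x_1)·x_1*.
Numerically x_2/x_1 = 1.509203, so x_1* = 34/(11 + 4·1.509203) = 1.9957.

x_1* = 1.9957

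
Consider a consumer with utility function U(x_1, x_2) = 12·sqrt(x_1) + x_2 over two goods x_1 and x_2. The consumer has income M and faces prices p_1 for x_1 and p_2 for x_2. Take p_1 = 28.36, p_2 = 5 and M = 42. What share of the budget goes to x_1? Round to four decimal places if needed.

Set MRS = p_1/p_2: 6·x_1^(−1/2) = p_1/p_2.
Solve: √x_1 = 6·p_2/p_1, so x_1*(p_1,p_2) = (6·p_2/p_1)², and x_2* = (M − p_1·x_1*)/p_2.
Plugging in: x_1* = (6·5/28.36)² = 1.119, x_2* = 2.053.
Expenditure on x_1: 28.36·1.119 = 31.7348; share = 0.7556.

share on x_1 = 0.7556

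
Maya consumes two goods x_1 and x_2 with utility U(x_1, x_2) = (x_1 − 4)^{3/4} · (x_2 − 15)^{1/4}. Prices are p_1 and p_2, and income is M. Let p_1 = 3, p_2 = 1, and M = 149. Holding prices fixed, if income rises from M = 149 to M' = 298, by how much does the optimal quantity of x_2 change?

Δx_2* = 37.25

Let x_1' = x_1−4, x_2' = x_2−15. MRS = 3·x_2'/x_1' = p_1/p_2.
Substituting into the budget: x_1* = 4 + 0.75·(M − 4·p_1 − 15·p_2)/p_1, and x_2* = 15 + 0.25·(…)/p_2.
Discretionary income = 149 − 4·3 − 15·1 = 122; x_2* = 15 + 0.25·122/1 = 45.5.
At M' = 298: x_2* = 82.75. Change: 82.75 − 45.5 = 37.25.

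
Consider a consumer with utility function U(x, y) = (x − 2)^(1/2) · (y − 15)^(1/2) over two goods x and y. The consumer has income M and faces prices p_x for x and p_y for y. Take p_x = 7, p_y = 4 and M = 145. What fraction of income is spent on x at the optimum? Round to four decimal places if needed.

share on x = 0.3414

MRS = (y−15)/(x−2). Tangency with p_x/p_y gives y−15 = (p_x/p_y)·(x−2).
Substituting into the budget: x* = 2 + 0.5·(M − 2·p_x − 15·p_y)/p_x, and y* = 15 + 0.5·(…)/p_y.
Discretionary income = 145 − 2·7 − 15·4 = 71; x* = 2 + 0.5·71/7 = 7.0714; y* = 15 + 0.5·71/4 = 23.875.
Expenditure on x: 7·7.0714 = 49.5; share = 0.3414.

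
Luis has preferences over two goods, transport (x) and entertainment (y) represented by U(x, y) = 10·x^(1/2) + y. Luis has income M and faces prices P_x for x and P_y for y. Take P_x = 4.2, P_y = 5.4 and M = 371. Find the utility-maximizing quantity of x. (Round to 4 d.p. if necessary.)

Utility is quasi-linear in y; the FOC for x is 5/√x = P_x/P_y.
Thus x* = (5·P_y/P_x)² — independent of M — with the rest of income spent on y.
Plugging in: x* = (5·5.4/4.2)² = 41.3265.

x* = 41.3265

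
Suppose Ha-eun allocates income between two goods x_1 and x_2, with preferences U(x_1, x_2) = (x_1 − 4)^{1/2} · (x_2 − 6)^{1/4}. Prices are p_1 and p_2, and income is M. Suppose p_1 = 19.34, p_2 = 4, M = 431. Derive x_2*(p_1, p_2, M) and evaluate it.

x_2* = 33.47

Substituting into the budget: x_1* = 4 + 2/3·(M − 4·p_1 − 6·p_2)/p_1, and x_2* = 6 + 1/3·(…)/p_2.
Discretionary income = 431 − 4·19.34 − 6·4 = 329.64; x_2* = 6 + 1/3·329.64/4 = 33.47.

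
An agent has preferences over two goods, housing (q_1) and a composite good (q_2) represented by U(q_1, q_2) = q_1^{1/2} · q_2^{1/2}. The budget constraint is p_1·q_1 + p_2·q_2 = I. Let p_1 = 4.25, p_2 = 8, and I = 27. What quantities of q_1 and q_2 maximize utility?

q_1* = 3.1765, q_2* = 1.6875

At p_1=4.25, p_2=8, I=27: q_1* = 0.5·27/4.25 = 3.1765, q_2* = 1.6875.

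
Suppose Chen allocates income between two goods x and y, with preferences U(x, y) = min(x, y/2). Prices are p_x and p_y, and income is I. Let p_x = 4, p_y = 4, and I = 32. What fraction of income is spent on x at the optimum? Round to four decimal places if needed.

With perfect complements, no substitution: consume in ratio x:y = 1:2.
Budget: p_x·x + p_y·2·x = I, so (p_x + 2·p_y)·x = I.
Demand: x*(p_x,p_y,I) = I/(p_x + 2·p_y), y* = 2·I/(p_x + 2·p_y).
Here 4 + 2·4 = 12, giving x* = 2.6667 and y* = 5.3333.
Expenditure on x: 4·2.6667 = 10.6667; share = 0.3333.

share on x = 0.3333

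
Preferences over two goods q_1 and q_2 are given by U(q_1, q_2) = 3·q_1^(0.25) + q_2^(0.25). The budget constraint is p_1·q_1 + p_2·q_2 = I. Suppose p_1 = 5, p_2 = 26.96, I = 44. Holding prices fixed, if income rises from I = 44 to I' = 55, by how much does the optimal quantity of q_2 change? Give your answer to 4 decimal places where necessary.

From the CES first-order condition, 3·(q_2/q_1)^(0.75) = p_1/p_2.
Hence q_2/q_1 = ((1/3)·p_1/p_2)^(1/(0.75)), i.e. raised to the 4/3 power.
Substitute q_2 = (q_2/q_1)·q_1 into the budget: q_1* = I/(p_1 + p_2·(q_2/q_1)).
Numerically q_2/q_1 = 0.024444, so q_1* = 44/(5 + 26.96·0.024444) = 7.7752 and q_2* = 0.024444·7.7752 = 0.1901.
At I' = 55: q_2* = 0.2376. Change: 0.2376 − 0.1901 = 0.0475.

Δq_2* = 0.0475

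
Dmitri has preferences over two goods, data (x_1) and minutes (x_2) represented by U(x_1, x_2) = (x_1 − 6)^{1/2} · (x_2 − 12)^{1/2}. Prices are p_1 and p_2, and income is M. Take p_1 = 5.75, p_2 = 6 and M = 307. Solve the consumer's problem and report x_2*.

x_2* = 28.7083

After buying the subsistence bundle (6, 12), a share 0.5 of the remaining income goes to x_1: x_1* = 6 + 0.5·(M − 6p_1 − 12p_2)/p_1.
Discretionary income = 307 − 6·5.75 − 12·6 = 200.5; x_2* = 12 + 0.5·200.5/6 = 28.7083.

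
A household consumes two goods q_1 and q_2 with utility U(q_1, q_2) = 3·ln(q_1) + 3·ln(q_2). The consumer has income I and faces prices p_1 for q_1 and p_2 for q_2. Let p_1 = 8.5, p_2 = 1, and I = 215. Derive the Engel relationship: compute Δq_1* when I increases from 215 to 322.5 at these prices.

MU_q_1/MU_q_2 = (3·q_2)/(3·q_1); tangency sets this equal to p_1/p_2.
So 3·p_2·q_2 = 3·p_1·q_1; combined with the budget, a share 0.5 of income goes to q_1.
Demand: q_1*(p_1,p_2,I) = 0.5·I/p_1 and q_2* = 0.5·I/p_2.
At p_1=8.5, p_2=1, I=215: q_1* = 0.5·215/8.5 = 12.6471.
At I' = 322.5: q_1* = 18.9706. Change: 18.9706 − 12.6471 = 6.3235.

Δq_1* = 6.3235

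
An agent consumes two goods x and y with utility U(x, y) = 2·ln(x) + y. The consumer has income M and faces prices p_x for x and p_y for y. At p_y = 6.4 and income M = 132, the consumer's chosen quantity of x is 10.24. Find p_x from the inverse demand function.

MU_x = 2/x, MU_y = 1. Tangency: 2/x = p_x/p_y.
So x*(p_x,p_y) = 2·p_y/p_x, independent of income; and y* = (M − 2·p_y)/p_y.
Set x* = 10.24 in the demand function and solve for p_x: p_x = 1.25.

p_x = 1.25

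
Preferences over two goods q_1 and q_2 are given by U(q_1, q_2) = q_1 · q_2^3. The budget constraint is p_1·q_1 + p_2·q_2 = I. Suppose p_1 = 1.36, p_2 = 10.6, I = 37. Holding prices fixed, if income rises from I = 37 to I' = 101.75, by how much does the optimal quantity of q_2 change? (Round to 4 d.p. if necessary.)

At p_1=1.36, p_2=10.6, I=37: q_2* = 0.75·37/10.6 = 2.6179.
At I' = 101.75: q_2* = 7.1993. Change: 7.1993 − 2.6179 = 4.5814.

Δq_2* = 4.5814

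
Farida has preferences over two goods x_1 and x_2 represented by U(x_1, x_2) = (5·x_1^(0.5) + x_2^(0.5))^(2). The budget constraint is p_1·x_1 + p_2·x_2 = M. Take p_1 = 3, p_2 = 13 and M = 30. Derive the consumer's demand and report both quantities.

x_1* = 9.9085, x_2* = 0.0211

From the CES first-order condition, 5·(x_2/x_1)^(0.5) = p_1/p_2.
Hence x_2/x_1 = ((1/5)·p_1/p_2)^(1/(0.5)), i.e. raised to the 2 power.
With the ratio pinned down, the budget gives x_1* = M/(p_1 + p_2·(x_2/x_1)) and x_2* = (x_2/x_1)·x_1*.
Numerically x_2/x_1 = 0.00213, so x_1* = 30/(3 + 13·0.00213) = 9.9085 and x_2* = 0.00213·9.9085 = 0.0211.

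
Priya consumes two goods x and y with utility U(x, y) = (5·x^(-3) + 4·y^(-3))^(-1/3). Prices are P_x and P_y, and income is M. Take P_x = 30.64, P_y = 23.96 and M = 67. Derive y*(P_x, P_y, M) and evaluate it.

MU_x ∝ 5·x^(-4), MU_y ∝ 4·y^(-4), so MRS = (5/4)·(y/x)^(4) = P_x/P_y.
Solve for the ratio: y/x = [(4/5)·P_x/P_y]^(0.25).
With the ratio pinned down, the budget gives x* = M/(P_x + P_y·(y/x)) and y* = (y/x)·x*.
Numerically y/x = 1.00571, so x* = 67/(30.64 + 23.96·1.00571) = 1.224 and y* = 1.00571·1.224 = 1.231.

y* = 1.231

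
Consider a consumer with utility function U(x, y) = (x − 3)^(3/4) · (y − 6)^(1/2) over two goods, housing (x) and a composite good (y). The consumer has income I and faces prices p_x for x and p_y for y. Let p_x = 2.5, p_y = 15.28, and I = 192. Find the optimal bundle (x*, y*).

Let x' = x−3, y' = y−6. MRS = (3/2)·y'/x' = p_x/p_y.
After buying the subsistence bundle (3, 6), a share 0.6 of the remaining income goes to x: x* = 3 + 0.6·(I − 3p_x − 6p_y)/p_x.
Discretionary income = 192 − 3·2.5 − 6·15.28 = 92.82; x* = 3 + 0.6·92.82/2.5 = 25.2768; y* = 6 + 0.4·92.82/15.28 = 8.4298.

x* = 25.2768, y* = 8.4298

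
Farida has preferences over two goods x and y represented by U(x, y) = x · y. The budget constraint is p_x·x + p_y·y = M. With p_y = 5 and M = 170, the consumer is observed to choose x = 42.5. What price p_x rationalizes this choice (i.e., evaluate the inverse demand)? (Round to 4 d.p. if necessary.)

p_x = 2

Tangency: MRS = y/x = p_x/p_y.
So p_y·y = p_x·x; combined with the budget, a share 0.5 of income goes to x.
Demand: x*(p_x,p_y,M) = 0.5·M/p_x and y* = 0.5·M/p_y.
Set x* = 42.5 in the demand function and solve for p_x: p_x = 2.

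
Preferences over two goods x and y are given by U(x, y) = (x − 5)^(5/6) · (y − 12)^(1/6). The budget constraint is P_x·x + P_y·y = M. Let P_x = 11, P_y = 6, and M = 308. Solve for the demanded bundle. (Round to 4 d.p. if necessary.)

Let x' = x−5, y' = y−12. MRS = 5·y'/x' = P_x/P_y.
After buying the subsistence bundle (5, 12), a share 5/6 of the remaining income goes to x: x* = 5 + 5/6·(M − 5P_x − 12P_y)/P_x.
Discretionary income = 308 − 5·11 − 12·6 = 181; x* = 5 + 5/6·181/11 = 18.7121; y* = 12 + 1/6·181/6 = 17.0278.

x* = 18.7121, y* = 17.0278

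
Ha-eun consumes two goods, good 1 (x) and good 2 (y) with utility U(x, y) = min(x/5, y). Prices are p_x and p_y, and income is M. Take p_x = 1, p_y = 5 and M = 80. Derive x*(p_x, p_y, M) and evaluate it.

Leontief preferences: the optimum is at the kink where x/5 = y/1, i.e. y = (1/5)·x.
Budget: p_x·x + p_y·(1/5)·x = M, so (5·p_x + p_y)·x = 5·M.
Demand: x*(p_x,p_y,M) = 5·M/(5·p_x + p_y), y* = M/(5·p_x + p_y).
Here 5·1 + 5 = 10, giving x* = 40.

x* = 40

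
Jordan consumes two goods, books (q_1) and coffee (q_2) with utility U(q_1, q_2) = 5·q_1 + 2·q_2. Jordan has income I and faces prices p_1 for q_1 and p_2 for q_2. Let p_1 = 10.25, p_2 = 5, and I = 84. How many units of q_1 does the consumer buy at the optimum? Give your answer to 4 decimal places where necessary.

Linear utility — the consumer picks whichever good has higher MU/price: 5/10.25 = 0.4878 vs 2/5 = 0.4.
q_1 gives more utility per dollar, so spend all income on q_1: q_1* = I/p_1, q_2* = 0.
Numerically: q_1* = 8.1951, q_2* = 0.

q_1* = 8.1951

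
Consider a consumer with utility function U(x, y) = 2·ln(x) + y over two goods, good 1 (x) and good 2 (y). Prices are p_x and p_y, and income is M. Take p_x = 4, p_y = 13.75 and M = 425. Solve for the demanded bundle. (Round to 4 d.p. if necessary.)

MU_x = 2/x, MU_y = 1. Tangency: 2/x = p_x/p_y.
So x*(p_x,p_y) = 2·p_y/p_x, independent of income; and y* = (M − 2·p_y)/p_y.
At the given prices: x* = 2·13.75/4 = 6.875, and y* = 28.9091.

x* = 6.875, y* = 28.9091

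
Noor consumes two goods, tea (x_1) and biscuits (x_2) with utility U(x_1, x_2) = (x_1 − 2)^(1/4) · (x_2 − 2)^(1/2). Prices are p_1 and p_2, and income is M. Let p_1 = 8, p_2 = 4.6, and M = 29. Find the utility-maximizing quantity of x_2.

x_2* = 2.5507

Let x_1' = x_1−2, x_2' = x_2−2. MRS = (1/2)·x_2'/x_1' = p_1/p_2.
Substituting into the budget: x_1* = 2 + 1/3·(M − 2·p_1 − 2·p_2)/p_1, and x_2* = 2 + 2/3·(…)/p_2.
Discretionary income = 29 − 2·8 − 2·4.6 = 3.8; x_2* = 2 + 2/3·3.8/4.6 = 2.5507.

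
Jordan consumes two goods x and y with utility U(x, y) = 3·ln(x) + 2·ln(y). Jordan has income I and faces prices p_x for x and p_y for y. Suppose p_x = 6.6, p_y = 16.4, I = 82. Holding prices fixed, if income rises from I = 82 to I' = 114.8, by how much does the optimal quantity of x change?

Δx* = 2.9818

MU_x/MU_y = (3·y)/(2·x); tangency sets this equal to p_x/p_y.
So 3·p_y·y = 2·p_x·x; combined with the budget, a share 0.6 of income goes to x.
Demand: x*(p_x,p_y,I) = 0.6·I/p_x and y* = 0.4·I/p_y.
At p_x=6.6, p_y=16.4, I=82: x* = 0.6·82/6.6 = 7.4545.
At I' = 114.8: x* = 10.4364. Change: 10.4364 − 7.4545 = 2.9818.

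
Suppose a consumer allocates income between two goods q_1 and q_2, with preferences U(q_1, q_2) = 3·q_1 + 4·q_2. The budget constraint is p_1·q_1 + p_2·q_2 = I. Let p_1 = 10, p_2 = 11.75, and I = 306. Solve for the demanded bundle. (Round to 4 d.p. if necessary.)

Linear utility — the consumer picks whichever good has higher MU/price: 3/10 = 0.3 vs 4/11.75 = 0.3404.
q_2 gives more utility per dollar, so spend all income on q_2: q_2* = I/p_2, q_1* = 0.
Numerically: q_1* = 0, q_2* = 26.0426.

q_1* = 0, q_2* = 26.0426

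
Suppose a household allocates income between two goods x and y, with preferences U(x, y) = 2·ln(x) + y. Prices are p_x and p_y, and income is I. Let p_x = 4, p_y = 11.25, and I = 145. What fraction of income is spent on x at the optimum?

share on x = 0.1552

So x*(p_x,p_y) = 2·p_y/p_x, independent of income; and y* = (I − 2·p_y)/p_y.
At the given prices: x* = 2·11.25/4 = 5.625, and y* = 10.8889.
Expenditure on x: 4·5.625 = 22.5; share = 0.1552.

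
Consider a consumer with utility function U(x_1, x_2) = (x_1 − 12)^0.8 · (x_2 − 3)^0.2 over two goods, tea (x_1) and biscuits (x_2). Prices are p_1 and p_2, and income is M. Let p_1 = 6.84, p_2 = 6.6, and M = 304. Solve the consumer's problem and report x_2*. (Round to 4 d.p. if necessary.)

This is Cobb-Douglas in (x_1−12, x_2−3): tangency gives 0.8·p_2·(x_2−3) = 0.2·p_1·(x_1−12).
Substituting into the budget: x_1* = 12 + 0.8·(M − 12·p_1 − 3·p_2)/p_1, and x_2* = 3 + 0.2·(…)/p_2.
Discretionary income = 304 − 12·6.84 − 3·6.6 = 202.12; x_2* = 3 + 0.2·202.12/6.6 = 9.1248.

x_2* = 9.1248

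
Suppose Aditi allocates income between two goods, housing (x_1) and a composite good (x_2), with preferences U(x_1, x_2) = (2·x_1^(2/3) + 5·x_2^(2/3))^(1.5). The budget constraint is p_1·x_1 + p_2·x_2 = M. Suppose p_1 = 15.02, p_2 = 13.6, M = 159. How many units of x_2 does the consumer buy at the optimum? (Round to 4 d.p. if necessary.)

MRS = MU_x_1/MU_x_2 = (2/5)·(x_2/x_1)^(1/3). Set equal to p_1/p_2.
Hence x_2/x_1 = ((5/2)·p_1/p_2)^(1/(1/3)), i.e. raised to the 3 power.
With the ratio pinned down, the budget gives x_1* = M/(p_1 + p_2·(x_2/x_1)) and x_2* = (x_2/x_1)·x_1*.
Numerically x_2/x_1 = 21.04811, so x_1* = 159/(15.02 + 13.6·21.04811) = 0.5278 and x_2* = 21.04811·0.5278 = 11.1083.

x_2* = 11.1083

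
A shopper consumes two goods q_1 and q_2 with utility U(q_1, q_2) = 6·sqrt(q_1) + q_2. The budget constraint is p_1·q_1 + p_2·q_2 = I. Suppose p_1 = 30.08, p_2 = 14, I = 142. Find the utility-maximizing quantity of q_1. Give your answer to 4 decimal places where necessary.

q_1* = 1.9496

Thus q_1* = (3·p_2/p_1)² — independent of I — with the rest of income spent on q_2.
Plugging in: q_1* = (3·14/30.08)² = 1.9496.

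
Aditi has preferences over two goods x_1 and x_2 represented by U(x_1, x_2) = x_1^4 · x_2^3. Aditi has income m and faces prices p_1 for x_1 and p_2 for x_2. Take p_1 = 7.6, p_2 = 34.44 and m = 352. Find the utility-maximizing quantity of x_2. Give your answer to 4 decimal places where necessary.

Tangency: MRS = (4/3)·x_2/x_1 = p_1/p_2.
So 4·p_2·x_2 = 3·p_1·x_1; combined with the budget, a share 4/7 of income goes to x_1.
Demand: x_1*(p_1,p_2,m) = 4/7·m/p_1 and x_2* = 3/7·m/p_2.
At p_1=7.6, p_2=34.44, m=352: x_2* = 3/7·352/34.44 = 4.3803.

x_2* = 4.3803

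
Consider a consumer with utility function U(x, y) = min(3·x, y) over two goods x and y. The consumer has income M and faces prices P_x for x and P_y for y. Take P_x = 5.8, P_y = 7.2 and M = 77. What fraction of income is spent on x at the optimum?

Leontief preferences: the optimum is at the kink where x/1 = y/3, i.e. y = 3·x.
Budget: P_x·x + P_y·3·x = M, so (P_x + 3·P_y)·x = M.
Demand: x*(P_x,P_y,M) = M/(P_x + 3·P_y), y* = 3·M/(P_x + 3·P_y).
Here 5.8 + 3·7.2 = 27.4, giving x* = 2.8102 and y* = 8.4307.
Expenditure on x: 5.8·2.8102 = 16.2993; share = 0.2117.

share on x = 0.2117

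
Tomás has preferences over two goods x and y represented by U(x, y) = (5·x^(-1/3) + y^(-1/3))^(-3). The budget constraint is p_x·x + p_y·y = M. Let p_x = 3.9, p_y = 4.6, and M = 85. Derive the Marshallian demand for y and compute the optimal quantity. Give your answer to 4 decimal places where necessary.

y* = 4.3907

MU_x ∝ 5·x^(-4/3), MU_y ∝ y^(-4/3), so MRS = 5·(y/x)^(4/3) = p_x/p_y.
Solve for the ratio: y/x = [(1/5)·p_x/p_y]^(0.75).
With the ratio pinned down, the budget gives x* = M/(p_x + p_y·(y/x)) and y* = (y/x)·x*.
Numerically y/x = 0.264242, so x* = 85/(3.9 + 4.6·0.264242) = 16.6161 and y* = 0.264242·16.6161 = 4.3907.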